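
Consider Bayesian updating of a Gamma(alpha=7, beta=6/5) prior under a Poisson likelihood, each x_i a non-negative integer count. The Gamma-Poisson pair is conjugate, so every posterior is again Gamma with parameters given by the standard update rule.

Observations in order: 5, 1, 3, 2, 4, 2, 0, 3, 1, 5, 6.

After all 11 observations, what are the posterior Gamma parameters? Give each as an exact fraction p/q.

alpha=39, beta=61/5

obs 1: x=5 → posterior Gamma(12, 11/5)
obs 2: x=1 → posterior Gamma(13, 16/5)
obs 3: x=3 → posterior Gamma(16, 21/5)
obs 4: x=2 → posterior Gamma(18, 26/5)
obs 5: x=4 → posterior Gamma(22, 31/5)
obs 6: x=2 → posterior Gamma(24, 36/5)
obs 7: x=0 → posterior Gamma(24, 41/5)
obs 8: x=3 → posterior Gamma(27, 46/5)
obs 9: x=1 → posterior Gamma(28, 51/5)
obs 10: x=5 → posterior Gamma(33, 56/5)
obs 11: x=6 → posterior Gamma(39, 61/5)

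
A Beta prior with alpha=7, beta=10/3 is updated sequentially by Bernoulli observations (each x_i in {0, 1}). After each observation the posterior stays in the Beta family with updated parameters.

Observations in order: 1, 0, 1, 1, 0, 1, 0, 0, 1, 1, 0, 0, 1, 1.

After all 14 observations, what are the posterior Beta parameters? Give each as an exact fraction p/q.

alpha=15, beta=28/3

obs 1: x=1 → posterior Beta(8, 10/3)
obs 2: x=0 → posterior Beta(8, 13/3)
obs 3: x=1 → posterior Beta(9, 13/3)
obs 4: x=1 → posterior Beta(10, 13/3)
obs 5: x=0 → posterior Beta(10, 16/3)
obs 6: x=1 → posterior Beta(11, 16/3)
obs 7: x=0 → posterior Beta(11, 19/3)
obs 8: x=0 → posterior Beta(11, 22/3)
obs 9: x=1 → posterior Beta(12, 22/3)
obs 10: x=1 → posterior Beta(13, 22/3)
obs 11: x=0 → posterior Beta(13, 25/3)
obs 12: x=0 → posterior Beta(13, 28/3)
obs 13: x=1 → posterior Beta(14, 28/3)
obs 14: x=1 → posterior Beta(15, 28/3)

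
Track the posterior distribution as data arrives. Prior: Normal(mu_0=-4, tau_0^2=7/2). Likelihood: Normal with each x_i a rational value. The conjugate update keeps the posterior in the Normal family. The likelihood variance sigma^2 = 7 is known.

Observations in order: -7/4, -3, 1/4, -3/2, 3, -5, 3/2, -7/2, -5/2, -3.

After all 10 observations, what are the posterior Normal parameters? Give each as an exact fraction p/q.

obs 1: x=-7/4 → posterior Normal(-13/4, 7/3)
obs 2: x=-3 → posterior Normal(-51/16, 7/4)
obs 3: x=1/4 → posterior Normal(-5/2, 7/5)
obs 4: x=-3/2 → posterior Normal(-7/3, 7/6)
obs 5: x=3 → posterior Normal(-11/7, 1)
obs 6: x=-5 → posterior Normal(-2, 7/8)
obs 7: x=3/2 → posterior Normal(-29/18, 7/9)
obs 8: x=-7/2 → posterior Normal(-9/5, 7/10)
obs 9: x=-5/2 → posterior Normal(-41/22, 7/11)
obs 10: x=-3 → posterior Normal(-47/24, 7/12)

mu_0=-47/24, tau_0^2=7/12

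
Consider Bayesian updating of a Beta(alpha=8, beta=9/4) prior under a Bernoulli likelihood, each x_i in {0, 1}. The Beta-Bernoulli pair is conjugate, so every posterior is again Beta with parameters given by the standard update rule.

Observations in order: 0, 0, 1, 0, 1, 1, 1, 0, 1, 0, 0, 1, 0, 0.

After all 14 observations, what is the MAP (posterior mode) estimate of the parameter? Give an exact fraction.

52/89

obs 1: x=0 → posterior Beta(8, 13/4)
obs 2: x=0 → posterior Beta(8, 17/4)
obs 3: x=1 → posterior Beta(9, 17/4)
obs 4: x=0 → posterior Beta(9, 21/4)
obs 5: x=1 → posterior Beta(10, 21/4)
obs 6: x=1 → posterior Beta(11, 21/4)
obs 7: x=1 → posterior Beta(12, 21/4)
obs 8: x=0 → posterior Beta(12, 25/4)
obs 9: x=1 → posterior Beta(13, 25/4)
obs 10: x=0 → posterior Beta(13, 29/4)
obs 11: x=0 → posterior Beta(13, 33/4)
obs 12: x=1 → posterior Beta(14, 33/4)
obs 13: x=0 → posterior Beta(14, 37/4)
obs 14: x=0 → posterior Beta(14, 41/4)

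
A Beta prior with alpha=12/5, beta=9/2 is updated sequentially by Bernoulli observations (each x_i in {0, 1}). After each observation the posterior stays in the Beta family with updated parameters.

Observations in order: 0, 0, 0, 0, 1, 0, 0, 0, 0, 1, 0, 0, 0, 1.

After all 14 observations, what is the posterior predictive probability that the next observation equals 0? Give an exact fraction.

155/209

obs 1: x=0 → posterior Beta(12/5, 11/2)
obs 2: x=0 → posterior Beta(12/5, 13/2)
obs 3: x=0 → posterior Beta(12/5, 15/2)
obs 4: x=0 → posterior Beta(12/5, 17/2)
obs 5: x=1 → posterior Beta(17/5, 17/2)
obs 6: x=0 → posterior Beta(17/5, 19/2)
obs 7: x=0 → posterior Beta(17/5, 21/2)
obs 8: x=0 → posterior Beta(17/5, 23/2)
obs 9: x=0 → posterior Beta(17/5, 25/2)
obs 10: x=1 → posterior Beta(22/5, 25/2)
obs 11: x=0 → posterior Beta(22/5, 27/2)
obs 12: x=0 → posterior Beta(22/5, 29/2)
obs 13: x=0 → posterior Beta(22/5, 31/2)
obs 14: x=1 → posterior Beta(27/5, 31/2)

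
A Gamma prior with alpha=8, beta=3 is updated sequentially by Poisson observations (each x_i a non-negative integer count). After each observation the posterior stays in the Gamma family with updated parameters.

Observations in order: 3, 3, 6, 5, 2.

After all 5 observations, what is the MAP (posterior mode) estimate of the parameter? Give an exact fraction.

13/4

obs 1: x=3 → posterior Gamma(11, 4)
obs 2: x=3 → posterior Gamma(14, 5)
obs 3: x=6 → posterior Gamma(20, 6)
obs 4: x=5 → posterior Gamma(25, 7)
obs 5: x=2 → posterior Gamma(27, 8)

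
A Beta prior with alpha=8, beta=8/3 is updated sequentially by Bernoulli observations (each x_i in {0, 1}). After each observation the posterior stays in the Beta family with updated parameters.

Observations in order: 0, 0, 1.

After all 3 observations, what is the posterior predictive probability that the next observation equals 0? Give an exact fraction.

obs 1: x=0 → posterior Beta(8, 11/3)
obs 2: x=0 → posterior Beta(8, 14/3)
obs 3: x=1 → posterior Beta(9, 14/3)

14/41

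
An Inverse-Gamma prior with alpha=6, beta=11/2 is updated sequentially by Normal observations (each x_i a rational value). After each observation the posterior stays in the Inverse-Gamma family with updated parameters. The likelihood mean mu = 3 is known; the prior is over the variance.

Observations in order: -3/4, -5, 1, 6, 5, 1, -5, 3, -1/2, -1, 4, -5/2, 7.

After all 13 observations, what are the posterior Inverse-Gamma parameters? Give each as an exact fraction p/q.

obs 1: x=-3/4 → posterior Inverse-Gamma(13/2, 401/32)
obs 2: x=-5 → posterior Inverse-Gamma(7, 1425/32)
obs 3: x=1 → posterior Inverse-Gamma(15/2, 1489/32)
obs 4: x=6 → posterior Inverse-Gamma(8, 1633/32)
obs 5: x=5 → posterior Inverse-Gamma(17/2, 1697/32)
obs 6: x=1 → posterior Inverse-Gamma(9, 1761/32)
obs 7: x=-5 → posterior Inverse-Gamma(19/2, 2785/32)
obs 8: x=3 → posterior Inverse-Gamma(10, 2785/32)
obs 9: x=-1/2 → posterior Inverse-Gamma(21/2, 2981/32)
obs 10: x=-1 → posterior Inverse-Gamma(11, 3237/32)
obs 11: x=4 → posterior Inverse-Gamma(23/2, 3253/32)
obs 12: x=-5/2 → posterior Inverse-Gamma(12, 3737/32)
obs 13: x=7 → posterior Inverse-Gamma(25/2, 3993/32)

alpha=25/2, beta=3993/32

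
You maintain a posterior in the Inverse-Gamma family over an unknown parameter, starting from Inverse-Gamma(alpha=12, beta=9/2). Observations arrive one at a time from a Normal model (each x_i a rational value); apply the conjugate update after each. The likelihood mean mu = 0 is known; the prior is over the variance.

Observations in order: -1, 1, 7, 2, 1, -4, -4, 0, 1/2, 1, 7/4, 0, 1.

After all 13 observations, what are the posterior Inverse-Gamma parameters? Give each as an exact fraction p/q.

obs 1: x=-1 → posterior Inverse-Gamma(25/2, 5)
obs 2: x=1 → posterior Inverse-Gamma(13, 11/2)
obs 3: x=7 → posterior Inverse-Gamma(27/2, 30)
obs 4: x=2 → posterior Inverse-Gamma(14, 32)
obs 5: x=1 → posterior Inverse-Gamma(29/2, 65/2)
obs 6: x=-4 → posterior Inverse-Gamma(15, 81/2)
obs 7: x=-4 → posterior Inverse-Gamma(31/2, 97/2)
obs 8: x=0 → posterior Inverse-Gamma(16, 97/2)
obs 9: x=1/2 → posterior Inverse-Gamma(33/2, 389/8)
obs 10: x=1 → posterior Inverse-Gamma(17, 393/8)
obs 11: x=7/4 → posterior Inverse-Gamma(35/2, 1621/32)
obs 12: x=0 → posterior Inverse-Gamma(18, 1621/32)
obs 13: x=1 → posterior Inverse-Gamma(37/2, 1637/32)

alpha=37/2, beta=1637/32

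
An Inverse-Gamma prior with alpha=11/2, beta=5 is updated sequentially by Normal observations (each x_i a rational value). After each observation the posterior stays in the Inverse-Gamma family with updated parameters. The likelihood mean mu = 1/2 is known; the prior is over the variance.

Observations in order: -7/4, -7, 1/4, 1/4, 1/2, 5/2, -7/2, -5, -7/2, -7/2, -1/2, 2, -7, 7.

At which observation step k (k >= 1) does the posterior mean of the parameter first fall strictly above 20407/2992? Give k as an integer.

k = 8

obs 1: x=-7/4 → posterior Inverse-Gamma(6, 241/32)
obs 2: x=-7 → posterior Inverse-Gamma(13/2, 1141/32)
obs 3: x=1/4 → posterior Inverse-Gamma(7, 571/16)
obs 4: x=1/4 → posterior Inverse-Gamma(15/2, 1143/32)
obs 5: x=1/2 → posterior Inverse-Gamma(8, 1143/32)
obs 6: x=5/2 → posterior Inverse-Gamma(17/2, 1207/32)
obs 7: x=-7/2 → posterior Inverse-Gamma(9, 1463/32)
obs 8: x=-5 → posterior Inverse-Gamma(19/2, 1947/32)
obs 9: x=-7/2 → posterior Inverse-Gamma(10, 2203/32)
obs 10: x=-7/2 → posterior Inverse-Gamma(21/2, 2459/32)
obs 11: x=-1/2 → posterior Inverse-Gamma(11, 2475/32)
obs 12: x=2 → posterior Inverse-Gamma(23/2, 2511/32)
obs 13: x=-7 → posterior Inverse-Gamma(12, 3411/32)
obs 14: x=7 → posterior Inverse-Gamma(25/2, 4087/32)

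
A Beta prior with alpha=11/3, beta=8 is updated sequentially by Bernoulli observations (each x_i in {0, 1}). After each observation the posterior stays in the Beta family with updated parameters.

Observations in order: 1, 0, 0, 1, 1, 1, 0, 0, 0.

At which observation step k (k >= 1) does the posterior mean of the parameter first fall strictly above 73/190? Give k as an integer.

obs 1: x=1 → posterior Beta(14/3, 8)
obs 2: x=0 → posterior Beta(14/3, 9)
obs 3: x=0 → posterior Beta(14/3, 10)
obs 4: x=1 → posterior Beta(17/3, 10)
obs 5: x=1 → posterior Beta(20/3, 10)
obs 6: x=1 → posterior Beta(23/3, 10)
obs 7: x=0 → posterior Beta(23/3, 11)
obs 8: x=0 → posterior Beta(23/3, 12)
obs 9: x=0 → posterior Beta(23/3, 13)

k = 5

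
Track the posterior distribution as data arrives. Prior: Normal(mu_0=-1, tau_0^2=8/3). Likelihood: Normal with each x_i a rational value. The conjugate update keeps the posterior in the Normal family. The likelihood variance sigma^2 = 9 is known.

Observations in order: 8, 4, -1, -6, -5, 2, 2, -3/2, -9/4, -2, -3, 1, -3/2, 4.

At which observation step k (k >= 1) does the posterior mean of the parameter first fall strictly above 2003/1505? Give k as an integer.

k = 2

obs 1: x=8 → posterior Normal(37/35, 72/35)
obs 2: x=4 → posterior Normal(69/43, 72/43)
obs 3: x=-1 → posterior Normal(61/51, 24/17)
obs 4: x=-6 → posterior Normal(13/59, 72/59)
obs 5: x=-5 → posterior Normal(-27/67, 72/67)
obs 6: x=2 → posterior Normal(-11/75, 24/25)
obs 7: x=2 → posterior Normal(5/83, 72/83)
obs 8: x=-3/2 → posterior Normal(-1/13, 72/91)
obs 9: x=-9/4 → posterior Normal(-25/99, 8/11)
obs 10: x=-2 → posterior Normal(-41/107, 72/107)
obs 11: x=-3 → posterior Normal(-13/23, 72/115)
obs 12: x=1 → posterior Normal(-19/41, 24/41)
obs 13: x=-3/2 → posterior Normal(-69/131, 72/131)
obs 14: x=4 → posterior Normal(-37/139, 72/139)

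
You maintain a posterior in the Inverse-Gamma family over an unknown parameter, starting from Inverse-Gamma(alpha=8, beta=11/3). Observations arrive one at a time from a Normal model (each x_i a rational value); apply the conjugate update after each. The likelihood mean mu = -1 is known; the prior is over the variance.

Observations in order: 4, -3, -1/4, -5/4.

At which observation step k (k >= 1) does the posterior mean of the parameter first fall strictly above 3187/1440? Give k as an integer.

k = 2

obs 1: x=4 → posterior Inverse-Gamma(17/2, 97/6)
obs 2: x=-3 → posterior Inverse-Gamma(9, 109/6)
obs 3: x=-1/4 → posterior Inverse-Gamma(19/2, 1771/96)
obs 4: x=-5/4 → posterior Inverse-Gamma(10, 887/48)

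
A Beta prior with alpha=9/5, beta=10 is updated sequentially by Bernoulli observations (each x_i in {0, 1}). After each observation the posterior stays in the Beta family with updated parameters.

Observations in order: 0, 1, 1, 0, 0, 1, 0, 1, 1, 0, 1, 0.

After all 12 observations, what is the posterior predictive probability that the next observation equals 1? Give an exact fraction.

obs 1: x=0 → posterior Beta(9/5, 11)
obs 2: x=1 → posterior Beta(14/5, 11)
obs 3: x=1 → posterior Beta(19/5, 11)
obs 4: x=0 → posterior Beta(19/5, 12)
obs 5: x=0 → posterior Beta(19/5, 13)
obs 6: x=1 → posterior Beta(24/5, 13)
obs 7: x=0 → posterior Beta(24/5, 14)
obs 8: x=1 → posterior Beta(29/5, 14)
obs 9: x=1 → posterior Beta(34/5, 14)
obs 10: x=0 → posterior Beta(34/5, 15)
obs 11: x=1 → posterior Beta(39/5, 15)
obs 12: x=0 → posterior Beta(39/5, 16)

39/119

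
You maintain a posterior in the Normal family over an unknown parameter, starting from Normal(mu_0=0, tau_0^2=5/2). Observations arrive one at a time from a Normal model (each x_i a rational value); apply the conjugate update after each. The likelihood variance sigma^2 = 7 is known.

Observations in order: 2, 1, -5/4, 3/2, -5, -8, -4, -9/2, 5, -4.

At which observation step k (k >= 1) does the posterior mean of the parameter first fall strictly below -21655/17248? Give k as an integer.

obs 1: x=2 → posterior Normal(10/19, 35/19)
obs 2: x=1 → posterior Normal(5/8, 35/24)
obs 3: x=-5/4 → posterior Normal(35/116, 35/29)
obs 4: x=3/2 → posterior Normal(65/136, 35/34)
obs 5: x=-5 → posterior Normal(-35/156, 35/39)
obs 6: x=-8 → posterior Normal(-195/176, 35/44)
obs 7: x=-4 → posterior Normal(-275/196, 5/7)
obs 8: x=-9/2 → posterior Normal(-365/216, 35/54)
obs 9: x=5 → posterior Normal(-265/236, 35/59)
obs 10: x=-4 → posterior Normal(-345/256, 35/64)

k = 7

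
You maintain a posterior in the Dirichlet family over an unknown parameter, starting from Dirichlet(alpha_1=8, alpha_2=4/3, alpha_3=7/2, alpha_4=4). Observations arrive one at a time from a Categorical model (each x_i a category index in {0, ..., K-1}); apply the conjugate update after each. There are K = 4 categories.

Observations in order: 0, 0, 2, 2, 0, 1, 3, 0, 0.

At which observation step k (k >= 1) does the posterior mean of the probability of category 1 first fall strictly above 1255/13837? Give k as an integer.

k = 6

obs 1: x=0 → posterior Dirichlet(9, 4/3, 7/2, 4)
obs 2: x=0 → posterior Dirichlet(10, 4/3, 7/2, 4)
obs 3: x=2 → posterior Dirichlet(10, 4/3, 9/2, 4)
obs 4: x=2 → posterior Dirichlet(10, 4/3, 11/2, 4)
obs 5: x=0 → posterior Dirichlet(11, 4/3, 11/2, 4)
obs 6: x=1 → posterior Dirichlet(11, 7/3, 11/2, 4)
obs 7: x=3 → posterior Dirichlet(11, 7/3, 11/2, 5)
obs 8: x=0 → posterior Dirichlet(12, 7/3, 11/2, 5)
obs 9: x=0 → posterior Dirichlet(13, 7/3, 11/2, 5)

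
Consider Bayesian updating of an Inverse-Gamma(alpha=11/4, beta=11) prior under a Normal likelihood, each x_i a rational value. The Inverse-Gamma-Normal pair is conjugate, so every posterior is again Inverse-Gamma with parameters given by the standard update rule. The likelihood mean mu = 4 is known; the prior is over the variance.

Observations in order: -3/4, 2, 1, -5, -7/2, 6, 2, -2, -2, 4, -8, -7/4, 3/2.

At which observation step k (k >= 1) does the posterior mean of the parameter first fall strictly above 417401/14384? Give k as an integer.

k = 12

obs 1: x=-3/4 → posterior Inverse-Gamma(13/4, 713/32)
obs 2: x=2 → posterior Inverse-Gamma(15/4, 777/32)
obs 3: x=1 → posterior Inverse-Gamma(17/4, 921/32)
obs 4: x=-5 → posterior Inverse-Gamma(19/4, 2217/32)
obs 5: x=-7/2 → posterior Inverse-Gamma(21/4, 3117/32)
obs 6: x=6 → posterior Inverse-Gamma(23/4, 3181/32)
obs 7: x=2 → posterior Inverse-Gamma(25/4, 3245/32)
obs 8: x=-2 → posterior Inverse-Gamma(27/4, 3821/32)
obs 9: x=-2 → posterior Inverse-Gamma(29/4, 4397/32)
obs 10: x=4 → posterior Inverse-Gamma(31/4, 4397/32)
obs 11: x=-8 → posterior Inverse-Gamma(33/4, 6701/32)
obs 12: x=-7/4 → posterior Inverse-Gamma(35/4, 3615/16)
obs 13: x=3/2 → posterior Inverse-Gamma(37/4, 3665/16)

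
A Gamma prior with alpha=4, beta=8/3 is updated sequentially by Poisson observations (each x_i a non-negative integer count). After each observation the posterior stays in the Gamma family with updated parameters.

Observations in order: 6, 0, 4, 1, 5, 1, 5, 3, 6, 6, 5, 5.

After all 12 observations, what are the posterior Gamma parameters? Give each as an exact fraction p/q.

alpha=51, beta=44/3

obs 1: x=6 → posterior Gamma(10, 11/3)
obs 2: x=0 → posterior Gamma(10, 14/3)
obs 3: x=4 → posterior Gamma(14, 17/3)
obs 4: x=1 → posterior Gamma(15, 20/3)
obs 5: x=5 → posterior Gamma(20, 23/3)
obs 6: x=1 → posterior Gamma(21, 26/3)
obs 7: x=5 → posterior Gamma(26, 29/3)
obs 8: x=3 → posterior Gamma(29, 32/3)
obs 9: x=6 → posterior Gamma(35, 35/3)
obs 10: x=6 → posterior Gamma(41, 38/3)
obs 11: x=5 → posterior Gamma(46, 41/3)
obs 12: x=5 → posterior Gamma(51, 44/3)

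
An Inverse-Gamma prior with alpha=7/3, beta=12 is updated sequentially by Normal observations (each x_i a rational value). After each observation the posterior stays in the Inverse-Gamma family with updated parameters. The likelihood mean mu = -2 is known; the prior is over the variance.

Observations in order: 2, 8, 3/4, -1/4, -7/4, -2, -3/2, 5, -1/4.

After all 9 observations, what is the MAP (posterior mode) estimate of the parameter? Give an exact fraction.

obs 1: x=2 → posterior Inverse-Gamma(17/6, 20)
obs 2: x=8 → posterior Inverse-Gamma(10/3, 70)
obs 3: x=3/4 → posterior Inverse-Gamma(23/6, 2361/32)
obs 4: x=-1/4 → posterior Inverse-Gamma(13/3, 1205/16)
obs 5: x=-7/4 → posterior Inverse-Gamma(29/6, 2411/32)
obs 6: x=-2 → posterior Inverse-Gamma(16/3, 2411/32)
obs 7: x=-3/2 → posterior Inverse-Gamma(35/6, 2415/32)
obs 8: x=5 → posterior Inverse-Gamma(19/3, 3199/32)
obs 9: x=-1/4 → posterior Inverse-Gamma(41/6, 203/2)

609/47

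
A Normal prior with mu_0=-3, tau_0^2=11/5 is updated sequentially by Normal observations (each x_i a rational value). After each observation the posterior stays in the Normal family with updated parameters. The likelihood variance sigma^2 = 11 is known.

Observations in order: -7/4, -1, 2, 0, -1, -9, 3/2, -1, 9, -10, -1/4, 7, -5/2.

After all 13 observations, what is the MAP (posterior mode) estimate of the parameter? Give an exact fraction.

-11/9

obs 1: x=-7/4 → posterior Normal(-67/24, 11/6)
obs 2: x=-1 → posterior Normal(-71/28, 11/7)
obs 3: x=2 → posterior Normal(-63/32, 11/8)
obs 4: x=0 → posterior Normal(-7/4, 11/9)
obs 5: x=-1 → posterior Normal(-67/40, 11/10)
obs 6: x=-9 → posterior Normal(-103/44, 1)
obs 7: x=3/2 → posterior Normal(-97/48, 11/12)
obs 8: x=-1 → posterior Normal(-101/52, 11/13)
obs 9: x=9 → posterior Normal(-65/56, 11/14)
obs 10: x=-10 → posterior Normal(-7/4, 11/15)
obs 11: x=-1/4 → posterior Normal(-53/32, 11/16)
obs 12: x=7 → posterior Normal(-39/34, 11/17)
obs 13: x=-5/2 → posterior Normal(-11/9, 11/18)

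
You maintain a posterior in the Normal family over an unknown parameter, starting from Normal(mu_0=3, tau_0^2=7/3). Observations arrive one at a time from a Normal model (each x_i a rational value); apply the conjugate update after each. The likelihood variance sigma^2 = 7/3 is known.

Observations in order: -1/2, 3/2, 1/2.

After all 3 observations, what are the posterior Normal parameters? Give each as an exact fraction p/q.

obs 1: x=-1/2 → posterior Normal(5/4, 7/6)
obs 2: x=3/2 → posterior Normal(4/3, 7/9)
obs 3: x=1/2 → posterior Normal(9/8, 7/12)

mu_0=9/8, tau_0^2=7/12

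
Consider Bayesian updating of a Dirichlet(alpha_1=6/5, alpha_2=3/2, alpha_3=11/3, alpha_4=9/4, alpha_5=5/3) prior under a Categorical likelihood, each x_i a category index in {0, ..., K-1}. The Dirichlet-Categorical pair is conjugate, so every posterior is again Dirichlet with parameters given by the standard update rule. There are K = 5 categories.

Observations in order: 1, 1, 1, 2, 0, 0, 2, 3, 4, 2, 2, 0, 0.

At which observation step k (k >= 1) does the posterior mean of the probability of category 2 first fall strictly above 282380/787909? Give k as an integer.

k = 11

obs 1: x=1 → posterior Dirichlet(6/5, 5/2, 11/3, 9/4, 5/3)
obs 2: x=1 → posterior Dirichlet(6/5, 7/2, 11/3, 9/4, 5/3)
obs 3: x=1 → posterior Dirichlet(6/5, 9/2, 11/3, 9/4, 5/3)
obs 4: x=2 → posterior Dirichlet(6/5, 9/2, 14/3, 9/4, 5/3)
obs 5: x=0 → posterior Dirichlet(11/5, 9/2, 14/3, 9/4, 5/3)
obs 6: x=0 → posterior Dirichlet(16/5, 9/2, 14/3, 9/4, 5/3)
obs 7: x=2 → posterior Dirichlet(16/5, 9/2, 17/3, 9/4, 5/3)
obs 8: x=3 → posterior Dirichlet(16/5, 9/2, 17/3, 13/4, 5/3)
obs 9: x=4 → posterior Dirichlet(16/5, 9/2, 17/3, 13/4, 8/3)
obs 10: x=2 → posterior Dirichlet(16/5, 9/2, 20/3, 13/4, 8/3)
obs 11: x=2 → posterior Dirichlet(16/5, 9/2, 23/3, 13/4, 8/3)
obs 12: x=0 → posterior Dirichlet(21/5, 9/2, 23/3, 13/4, 8/3)
obs 13: x=0 → posterior Dirichlet(26/5, 9/2, 23/3, 13/4, 8/3)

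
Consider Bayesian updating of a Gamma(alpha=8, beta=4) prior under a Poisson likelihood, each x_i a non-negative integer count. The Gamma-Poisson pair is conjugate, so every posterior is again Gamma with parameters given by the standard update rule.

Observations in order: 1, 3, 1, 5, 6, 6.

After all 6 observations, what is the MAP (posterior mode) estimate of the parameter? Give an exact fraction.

29/10

obs 1: x=1 → posterior Gamma(9, 5)
obs 2: x=3 → posterior Gamma(12, 6)
obs 3: x=1 → posterior Gamma(13, 7)
obs 4: x=5 → posterior Gamma(18, 8)
obs 5: x=6 → posterior Gamma(24, 9)
obs 6: x=6 → posterior Gamma(30, 10)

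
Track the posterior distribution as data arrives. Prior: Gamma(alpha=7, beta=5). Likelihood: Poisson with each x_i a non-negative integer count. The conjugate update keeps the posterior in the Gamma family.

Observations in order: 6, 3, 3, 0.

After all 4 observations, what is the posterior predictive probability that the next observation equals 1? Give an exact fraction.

obs 1: x=6 → posterior Gamma(13, 6)
obs 2: x=3 → posterior Gamma(16, 7)
obs 3: x=3 → posterior Gamma(19, 8)
obs 4: x=0 → posterior Gamma(19, 9)

25666182635786849691/100000000000000000000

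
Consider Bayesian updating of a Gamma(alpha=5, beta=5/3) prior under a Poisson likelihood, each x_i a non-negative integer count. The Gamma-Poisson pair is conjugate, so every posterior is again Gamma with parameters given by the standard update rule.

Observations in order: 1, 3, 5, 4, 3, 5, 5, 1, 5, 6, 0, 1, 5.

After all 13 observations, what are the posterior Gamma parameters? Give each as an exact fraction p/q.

alpha=49, beta=44/3

obs 1: x=1 → posterior Gamma(6, 8/3)
obs 2: x=3 → posterior Gamma(9, 11/3)
obs 3: x=5 → posterior Gamma(14, 14/3)
obs 4: x=4 → posterior Gamma(18, 17/3)
obs 5: x=3 → posterior Gamma(21, 20/3)
obs 6: x=5 → posterior Gamma(26, 23/3)
obs 7: x=5 → posterior Gamma(31, 26/3)
obs 8: x=1 → posterior Gamma(32, 29/3)
obs 9: x=5 → posterior Gamma(37, 32/3)
obs 10: x=6 → posterior Gamma(43, 35/3)
obs 11: x=0 → posterior Gamma(43, 38/3)
obs 12: x=1 → posterior Gamma(44, 41/3)
obs 13: x=5 → posterior Gamma(49, 44/3)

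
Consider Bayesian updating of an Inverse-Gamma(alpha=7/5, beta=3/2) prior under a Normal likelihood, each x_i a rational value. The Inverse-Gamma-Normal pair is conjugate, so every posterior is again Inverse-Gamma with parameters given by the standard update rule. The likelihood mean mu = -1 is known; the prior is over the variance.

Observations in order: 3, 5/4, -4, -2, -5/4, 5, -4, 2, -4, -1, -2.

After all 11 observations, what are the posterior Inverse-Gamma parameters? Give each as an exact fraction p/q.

alpha=69/10, beta=785/16

obs 1: x=3 → posterior Inverse-Gamma(19/10, 19/2)
obs 2: x=5/4 → posterior Inverse-Gamma(12/5, 385/32)
obs 3: x=-4 → posterior Inverse-Gamma(29/10, 529/32)
obs 4: x=-2 → posterior Inverse-Gamma(17/5, 545/32)
obs 5: x=-5/4 → posterior Inverse-Gamma(39/10, 273/16)
obs 6: x=5 → posterior Inverse-Gamma(22/5, 561/16)
obs 7: x=-4 → posterior Inverse-Gamma(49/10, 633/16)
obs 8: x=2 → posterior Inverse-Gamma(27/5, 705/16)
obs 9: x=-4 → posterior Inverse-Gamma(59/10, 777/16)
obs 10: x=-1 → posterior Inverse-Gamma(32/5, 777/16)
obs 11: x=-2 → posterior Inverse-Gamma(69/10, 785/16)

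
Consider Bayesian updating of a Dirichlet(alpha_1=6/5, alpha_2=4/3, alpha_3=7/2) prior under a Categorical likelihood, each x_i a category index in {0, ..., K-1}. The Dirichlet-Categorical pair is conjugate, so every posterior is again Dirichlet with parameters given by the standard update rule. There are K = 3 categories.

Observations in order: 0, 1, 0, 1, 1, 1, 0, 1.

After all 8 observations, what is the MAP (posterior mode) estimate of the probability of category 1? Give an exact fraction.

160/331

obs 1: x=0 → posterior Dirichlet(11/5, 4/3, 7/2)
obs 2: x=1 → posterior Dirichlet(11/5, 7/3, 7/2)
obs 3: x=0 → posterior Dirichlet(16/5, 7/3, 7/2)
obs 4: x=1 → posterior Dirichlet(16/5, 10/3, 7/2)
obs 5: x=1 → posterior Dirichlet(16/5, 13/3, 7/2)
obs 6: x=1 → posterior Dirichlet(16/5, 16/3, 7/2)
obs 7: x=0 → posterior Dirichlet(21/5, 16/3, 7/2)
obs 8: x=1 → posterior Dirichlet(21/5, 19/3, 7/2)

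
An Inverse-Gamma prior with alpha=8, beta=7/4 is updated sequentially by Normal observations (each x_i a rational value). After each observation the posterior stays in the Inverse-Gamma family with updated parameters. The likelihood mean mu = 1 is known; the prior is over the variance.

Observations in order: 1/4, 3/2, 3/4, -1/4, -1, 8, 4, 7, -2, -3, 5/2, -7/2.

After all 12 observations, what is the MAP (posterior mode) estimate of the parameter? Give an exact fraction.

2423/480

obs 1: x=1/4 → posterior Inverse-Gamma(17/2, 65/32)
obs 2: x=3/2 → posterior Inverse-Gamma(9, 69/32)
obs 3: x=3/4 → posterior Inverse-Gamma(19/2, 35/16)
obs 4: x=-1/4 → posterior Inverse-Gamma(10, 95/32)
obs 5: x=-1 → posterior Inverse-Gamma(21/2, 159/32)
obs 6: x=8 → posterior Inverse-Gamma(11, 943/32)
obs 7: x=4 → posterior Inverse-Gamma(23/2, 1087/32)
obs 8: x=7 → posterior Inverse-Gamma(12, 1663/32)
obs 9: x=-2 → posterior Inverse-Gamma(25/2, 1807/32)
obs 10: x=-3 → posterior Inverse-Gamma(13, 2063/32)
obs 11: x=5/2 → posterior Inverse-Gamma(27/2, 2099/32)
obs 12: x=-7/2 → posterior Inverse-Gamma(14, 2423/32)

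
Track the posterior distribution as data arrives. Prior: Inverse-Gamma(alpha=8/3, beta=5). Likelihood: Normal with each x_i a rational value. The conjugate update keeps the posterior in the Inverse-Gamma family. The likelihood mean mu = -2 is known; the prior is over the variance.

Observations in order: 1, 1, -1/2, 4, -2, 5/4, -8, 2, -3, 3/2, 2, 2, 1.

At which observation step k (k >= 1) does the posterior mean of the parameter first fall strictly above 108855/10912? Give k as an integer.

k = 7

obs 1: x=1 → posterior Inverse-Gamma(19/6, 19/2)
obs 2: x=1 → posterior Inverse-Gamma(11/3, 14)
obs 3: x=-1/2 → posterior Inverse-Gamma(25/6, 121/8)
obs 4: x=4 → posterior Inverse-Gamma(14/3, 265/8)
obs 5: x=-2 → posterior Inverse-Gamma(31/6, 265/8)
obs 6: x=5/4 → posterior Inverse-Gamma(17/3, 1229/32)
obs 7: x=-8 → posterior Inverse-Gamma(37/6, 1805/32)
obs 8: x=2 → posterior Inverse-Gamma(20/3, 2061/32)
obs 9: x=-3 → posterior Inverse-Gamma(43/6, 2077/32)
obs 10: x=3/2 → posterior Inverse-Gamma(23/3, 2273/32)
obs 11: x=2 → posterior Inverse-Gamma(49/6, 2529/32)
obs 12: x=2 → posterior Inverse-Gamma(26/3, 2785/32)
obs 13: x=1 → posterior Inverse-Gamma(55/6, 2929/32)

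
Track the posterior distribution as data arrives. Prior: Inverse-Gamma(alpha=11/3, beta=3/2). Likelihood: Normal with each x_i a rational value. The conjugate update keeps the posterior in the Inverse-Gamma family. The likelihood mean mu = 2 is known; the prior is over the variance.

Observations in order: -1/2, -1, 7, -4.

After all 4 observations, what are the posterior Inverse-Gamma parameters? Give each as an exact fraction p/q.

obs 1: x=-1/2 → posterior Inverse-Gamma(25/6, 37/8)
obs 2: x=-1 → posterior Inverse-Gamma(14/3, 73/8)
obs 3: x=7 → posterior Inverse-Gamma(31/6, 173/8)
obs 4: x=-4 → posterior Inverse-Gamma(17/3, 317/8)

alpha=17/3, beta=317/8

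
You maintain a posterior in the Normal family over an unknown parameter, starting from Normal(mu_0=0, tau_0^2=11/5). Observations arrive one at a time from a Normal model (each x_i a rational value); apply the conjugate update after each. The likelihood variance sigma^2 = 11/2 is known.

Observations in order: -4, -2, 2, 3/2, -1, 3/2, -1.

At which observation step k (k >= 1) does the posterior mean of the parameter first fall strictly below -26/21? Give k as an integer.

obs 1: x=-4 → posterior Normal(-8/7, 11/7)
obs 2: x=-2 → posterior Normal(-4/3, 11/9)
obs 3: x=2 → posterior Normal(-8/11, 1)
obs 4: x=3/2 → posterior Normal(-5/13, 11/13)
obs 5: x=-1 → posterior Normal(-7/15, 11/15)
obs 6: x=3/2 → posterior Normal(-4/17, 11/17)
obs 7: x=-1 → posterior Normal(-6/19, 11/19)

k = 2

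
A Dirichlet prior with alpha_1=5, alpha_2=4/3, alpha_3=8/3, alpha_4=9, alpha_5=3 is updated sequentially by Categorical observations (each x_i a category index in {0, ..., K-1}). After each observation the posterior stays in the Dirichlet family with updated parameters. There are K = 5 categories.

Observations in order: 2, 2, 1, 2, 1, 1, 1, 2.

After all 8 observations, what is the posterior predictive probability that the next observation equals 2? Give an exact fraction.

obs 1: x=2 → posterior Dirichlet(5, 4/3, 11/3, 9, 3)
obs 2: x=2 → posterior Dirichlet(5, 4/3, 14/3, 9, 3)
obs 3: x=1 → posterior Dirichlet(5, 7/3, 14/3, 9, 3)
obs 4: x=2 → posterior Dirichlet(5, 7/3, 17/3, 9, 3)
obs 5: x=1 → posterior Dirichlet(5, 10/3, 17/3, 9, 3)
obs 6: x=1 → posterior Dirichlet(5, 13/3, 17/3, 9, 3)
obs 7: x=1 → posterior Dirichlet(5, 16/3, 17/3, 9, 3)
obs 8: x=2 → posterior Dirichlet(5, 16/3, 20/3, 9, 3)

20/87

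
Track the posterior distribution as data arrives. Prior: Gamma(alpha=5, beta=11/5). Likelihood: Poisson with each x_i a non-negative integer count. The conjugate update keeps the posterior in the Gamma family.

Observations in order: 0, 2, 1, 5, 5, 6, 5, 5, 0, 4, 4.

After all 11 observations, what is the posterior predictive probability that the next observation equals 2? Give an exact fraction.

594939839208401353964376969501608571206674920166655951398317304968313075610419200/2853430792922160849851180026124447862582908874197451107394128078286590649262440481

obs 1: x=0 → posterior Gamma(5, 16/5)
obs 2: x=2 → posterior Gamma(7, 21/5)
obs 3: x=1 → posterior Gamma(8, 26/5)
obs 4: x=5 → posterior Gamma(13, 31/5)
obs 5: x=5 → posterior Gamma(18, 36/5)
obs 6: x=6 → posterior Gamma(24, 41/5)
obs 7: x=5 → posterior Gamma(29, 46/5)
obs 8: x=5 → posterior Gamma(34, 51/5)
obs 9: x=0 → posterior Gamma(34, 56/5)
obs 10: x=4 → posterior Gamma(38, 61/5)
obs 11: x=4 → posterior Gamma(42, 66/5)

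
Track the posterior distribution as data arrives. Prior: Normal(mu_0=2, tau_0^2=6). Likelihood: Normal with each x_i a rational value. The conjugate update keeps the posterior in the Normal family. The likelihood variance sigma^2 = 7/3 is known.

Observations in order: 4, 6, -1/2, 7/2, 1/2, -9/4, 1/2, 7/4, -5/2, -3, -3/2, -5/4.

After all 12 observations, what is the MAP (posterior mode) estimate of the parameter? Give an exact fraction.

obs 1: x=4 → posterior Normal(86/25, 42/25)
obs 2: x=6 → posterior Normal(194/43, 42/43)
obs 3: x=-1/2 → posterior Normal(185/61, 42/61)
obs 4: x=7/2 → posterior Normal(248/79, 42/79)
obs 5: x=1/2 → posterior Normal(257/97, 42/97)
obs 6: x=-9/4 → posterior Normal(433/230, 42/115)
obs 7: x=1/2 → posterior Normal(451/266, 6/19)
obs 8: x=7/4 → posterior Normal(257/151, 42/151)
obs 9: x=-5/2 → posterior Normal(212/169, 42/169)
obs 10: x=-3 → posterior Normal(158/187, 42/187)
obs 11: x=-3/2 → posterior Normal(131/205, 42/205)
obs 12: x=-5/4 → posterior Normal(217/446, 42/223)

217/446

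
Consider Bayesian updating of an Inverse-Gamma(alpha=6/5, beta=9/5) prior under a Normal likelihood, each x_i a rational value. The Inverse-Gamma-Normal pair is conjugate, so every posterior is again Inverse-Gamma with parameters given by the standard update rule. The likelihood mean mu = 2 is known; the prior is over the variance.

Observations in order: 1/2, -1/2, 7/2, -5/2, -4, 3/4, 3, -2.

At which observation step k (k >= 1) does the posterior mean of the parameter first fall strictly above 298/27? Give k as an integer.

k = 5

obs 1: x=1/2 → posterior Inverse-Gamma(17/10, 117/40)
obs 2: x=-1/2 → posterior Inverse-Gamma(11/5, 121/20)
obs 3: x=7/2 → posterior Inverse-Gamma(27/10, 287/40)
obs 4: x=-5/2 → posterior Inverse-Gamma(16/5, 173/10)
obs 5: x=-4 → posterior Inverse-Gamma(37/10, 353/10)
obs 6: x=3/4 → posterior Inverse-Gamma(21/5, 5773/160)
obs 7: x=3 → posterior Inverse-Gamma(47/10, 5853/160)
obs 8: x=-2 → posterior Inverse-Gamma(26/5, 7133/160)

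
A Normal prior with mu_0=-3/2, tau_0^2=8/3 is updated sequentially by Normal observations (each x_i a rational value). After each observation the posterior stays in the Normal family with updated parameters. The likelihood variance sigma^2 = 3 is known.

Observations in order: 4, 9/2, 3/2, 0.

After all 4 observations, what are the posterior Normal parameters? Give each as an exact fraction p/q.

mu_0=133/82, tau_0^2=24/41

obs 1: x=4 → posterior Normal(37/34, 24/17)
obs 2: x=9/2 → posterior Normal(109/50, 24/25)
obs 3: x=3/2 → posterior Normal(133/66, 8/11)
obs 4: x=0 → posterior Normal(133/82, 24/41)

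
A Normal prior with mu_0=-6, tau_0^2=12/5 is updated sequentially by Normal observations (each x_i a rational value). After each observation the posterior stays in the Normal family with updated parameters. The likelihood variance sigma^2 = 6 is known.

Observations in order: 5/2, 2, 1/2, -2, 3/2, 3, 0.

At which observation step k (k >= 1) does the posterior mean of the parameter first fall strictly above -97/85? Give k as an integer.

k = 6

obs 1: x=5/2 → posterior Normal(-25/7, 12/7)
obs 2: x=2 → posterior Normal(-7/3, 4/3)
obs 3: x=1/2 → posterior Normal(-20/11, 12/11)
obs 4: x=-2 → posterior Normal(-24/13, 12/13)
obs 5: x=3/2 → posterior Normal(-7/5, 4/5)
obs 6: x=3 → posterior Normal(-15/17, 12/17)
obs 7: x=0 → posterior Normal(-15/19, 12/19)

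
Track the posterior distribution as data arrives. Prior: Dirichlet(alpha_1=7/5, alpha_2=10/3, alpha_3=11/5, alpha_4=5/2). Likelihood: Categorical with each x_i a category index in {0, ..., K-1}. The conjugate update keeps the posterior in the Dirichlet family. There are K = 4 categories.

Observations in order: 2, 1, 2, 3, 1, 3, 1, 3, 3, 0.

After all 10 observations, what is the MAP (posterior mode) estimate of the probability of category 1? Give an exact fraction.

160/463

obs 1: x=2 → posterior Dirichlet(7/5, 10/3, 16/5, 5/2)
obs 2: x=1 → posterior Dirichlet(7/5, 13/3, 16/5, 5/2)
obs 3: x=2 → posterior Dirichlet(7/5, 13/3, 21/5, 5/2)
obs 4: x=3 → posterior Dirichlet(7/5, 13/3, 21/5, 7/2)
obs 5: x=1 → posterior Dirichlet(7/5, 16/3, 21/5, 7/2)
obs 6: x=3 → posterior Dirichlet(7/5, 16/3, 21/5, 9/2)
obs 7: x=1 → posterior Dirichlet(7/5, 19/3, 21/5, 9/2)
obs 8: x=3 → posterior Dirichlet(7/5, 19/3, 21/5, 11/2)
obs 9: x=3 → posterior Dirichlet(7/5, 19/3, 21/5, 13/2)
obs 10: x=0 → posterior Dirichlet(12/5, 19/3, 21/5, 13/2)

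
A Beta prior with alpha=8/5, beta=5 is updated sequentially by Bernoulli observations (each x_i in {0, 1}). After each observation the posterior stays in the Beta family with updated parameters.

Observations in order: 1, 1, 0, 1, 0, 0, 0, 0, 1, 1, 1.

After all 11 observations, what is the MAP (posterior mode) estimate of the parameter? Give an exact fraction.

obs 1: x=1 → posterior Beta(13/5, 5)
obs 2: x=1 → posterior Beta(18/5, 5)
obs 3: x=0 → posterior Beta(18/5, 6)
obs 4: x=1 → posterior Beta(23/5, 6)
obs 5: x=0 → posterior Beta(23/5, 7)
obs 6: x=0 → posterior Beta(23/5, 8)
obs 7: x=0 → posterior Beta(23/5, 9)
obs 8: x=0 → posterior Beta(23/5, 10)
obs 9: x=1 → posterior Beta(28/5, 10)
obs 10: x=1 → posterior Beta(33/5, 10)
obs 11: x=1 → posterior Beta(38/5, 10)

11/26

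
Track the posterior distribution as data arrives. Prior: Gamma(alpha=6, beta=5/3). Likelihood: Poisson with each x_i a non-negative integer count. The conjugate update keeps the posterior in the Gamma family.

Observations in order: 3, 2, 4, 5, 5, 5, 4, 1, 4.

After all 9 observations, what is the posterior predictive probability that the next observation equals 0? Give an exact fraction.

50216813883093446110686315385661331328818843555712276103168/1654450316218319386862649516641145964968018233776092529296875

obs 1: x=3 → posterior Gamma(9, 8/3)
obs 2: x=2 → posterior Gamma(11, 11/3)
obs 3: x=4 → posterior Gamma(15, 14/3)
obs 4: x=5 → posterior Gamma(20, 17/3)
obs 5: x=5 → posterior Gamma(25, 20/3)
obs 6: x=5 → posterior Gamma(30, 23/3)
obs 7: x=4 → posterior Gamma(34, 26/3)
obs 8: x=1 → posterior Gamma(35, 29/3)
obs 9: x=4 → posterior Gamma(39, 32/3)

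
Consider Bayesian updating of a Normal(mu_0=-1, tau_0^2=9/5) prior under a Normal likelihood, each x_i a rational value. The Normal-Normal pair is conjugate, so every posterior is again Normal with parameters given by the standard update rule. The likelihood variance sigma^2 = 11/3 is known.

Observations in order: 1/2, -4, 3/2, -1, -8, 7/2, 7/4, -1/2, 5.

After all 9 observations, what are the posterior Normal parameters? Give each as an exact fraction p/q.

obs 1: x=1/2 → posterior Normal(-83/164, 99/82)
obs 2: x=-4 → posterior Normal(-299/218, 99/109)
obs 3: x=3/2 → posterior Normal(-109/136, 99/136)
obs 4: x=-1 → posterior Normal(-136/163, 99/163)
obs 5: x=-8 → posterior Normal(-176/95, 99/190)
obs 6: x=7/2 → posterior Normal(-515/434, 99/217)
obs 7: x=7/4 → posterior Normal(-841/976, 99/244)
obs 8: x=-1/2 → posterior Normal(-895/1084, 99/271)
obs 9: x=5 → posterior Normal(-355/1192, 99/298)

mu_0=-355/1192, tau_0^2=99/298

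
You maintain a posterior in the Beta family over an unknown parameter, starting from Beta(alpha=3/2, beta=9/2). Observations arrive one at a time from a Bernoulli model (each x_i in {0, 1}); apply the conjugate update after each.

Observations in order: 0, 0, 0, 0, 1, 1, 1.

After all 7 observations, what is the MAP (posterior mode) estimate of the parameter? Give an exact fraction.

obs 1: x=0 → posterior Beta(3/2, 11/2)
obs 2: x=0 → posterior Beta(3/2, 13/2)
obs 3: x=0 → posterior Beta(3/2, 15/2)
obs 4: x=0 → posterior Beta(3/2, 17/2)
obs 5: x=1 → posterior Beta(5/2, 17/2)
obs 6: x=1 → posterior Beta(7/2, 17/2)
obs 7: x=1 → posterior Beta(9/2, 17/2)

7/22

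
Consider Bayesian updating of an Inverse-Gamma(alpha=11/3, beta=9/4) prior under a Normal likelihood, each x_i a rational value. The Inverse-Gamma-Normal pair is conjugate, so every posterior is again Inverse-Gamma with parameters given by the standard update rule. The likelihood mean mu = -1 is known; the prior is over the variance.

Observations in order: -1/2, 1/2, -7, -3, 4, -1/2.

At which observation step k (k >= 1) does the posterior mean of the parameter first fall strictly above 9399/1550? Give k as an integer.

obs 1: x=-1/2 → posterior Inverse-Gamma(25/6, 19/8)
obs 2: x=1/2 → posterior Inverse-Gamma(14/3, 7/2)
obs 3: x=-7 → posterior Inverse-Gamma(31/6, 43/2)
obs 4: x=-3 → posterior Inverse-Gamma(17/3, 47/2)
obs 5: x=4 → posterior Inverse-Gamma(37/6, 36)
obs 6: x=-1/2 → posterior Inverse-Gamma(20/3, 289/8)

k = 5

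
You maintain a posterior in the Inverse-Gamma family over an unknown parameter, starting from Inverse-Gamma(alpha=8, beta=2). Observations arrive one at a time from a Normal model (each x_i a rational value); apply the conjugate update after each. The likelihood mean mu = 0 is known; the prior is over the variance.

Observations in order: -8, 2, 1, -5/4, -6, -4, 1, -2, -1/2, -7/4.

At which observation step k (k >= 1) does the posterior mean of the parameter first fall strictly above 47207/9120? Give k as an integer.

k = 5

obs 1: x=-8 → posterior Inverse-Gamma(17/2, 34)
obs 2: x=2 → posterior Inverse-Gamma(9, 36)
obs 3: x=1 → posterior Inverse-Gamma(19/2, 73/2)
obs 4: x=-5/4 → posterior Inverse-Gamma(10, 1193/32)
obs 5: x=-6 → posterior Inverse-Gamma(21/2, 1769/32)
obs 6: x=-4 → posterior Inverse-Gamma(11, 2025/32)
obs 7: x=1 → posterior Inverse-Gamma(23/2, 2041/32)
obs 8: x=-2 → posterior Inverse-Gamma(12, 2105/32)
obs 9: x=-1/2 → posterior Inverse-Gamma(25/2, 2109/32)
obs 10: x=-7/4 → posterior Inverse-Gamma(13, 1079/16)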